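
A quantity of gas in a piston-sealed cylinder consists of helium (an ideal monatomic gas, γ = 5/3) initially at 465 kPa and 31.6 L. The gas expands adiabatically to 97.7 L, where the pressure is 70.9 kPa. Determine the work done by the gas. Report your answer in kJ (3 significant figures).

Adiabatic: W = (P₁V₁ − P₂V₂)/(γ − 1) with γ = 5/3.
P₁V₁ = 14694 J, P₂V₂ = 6927 J.
W = (14694 − 6927) / 0.6667 = 11651 J.

W ≈ 11.7 kJ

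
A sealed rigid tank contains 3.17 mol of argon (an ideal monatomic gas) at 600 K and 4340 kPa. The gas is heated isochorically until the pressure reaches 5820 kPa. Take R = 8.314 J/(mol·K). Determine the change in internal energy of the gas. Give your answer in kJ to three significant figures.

ΔU ≈ 8.09 kJ

Constant volume ⇒ W = 0, so Q = ΔU = nCᵥΔT with Cᵥ = 3R/2 = 12.47 J/(mol·K).
At constant V, T₂/T₁ = P₂/P₁ ⇒ ΔT = T₁(P₂/P₁ − 1) = 600·(5820/4340 − 1) = 204.6 K.
ΔU = (3.17)(12.47)(204.6) = 8089 J.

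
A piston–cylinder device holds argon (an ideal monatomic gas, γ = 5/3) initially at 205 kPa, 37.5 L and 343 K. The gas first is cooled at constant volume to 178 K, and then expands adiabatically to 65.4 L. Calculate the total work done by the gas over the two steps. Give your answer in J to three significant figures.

Step 1 (isochoric): W = 0 (constant volume).
After step 1: P = 106.4 kPa (V unchanged).
Step 2 (adiabatic): W = (P₁V₁ − P₂V₂)/(γ−1) = (3989 − 2753)/0.667 = 1854 J.
W_total = 0 + 1854 = 1854 J.

W_total ≈ 1850 J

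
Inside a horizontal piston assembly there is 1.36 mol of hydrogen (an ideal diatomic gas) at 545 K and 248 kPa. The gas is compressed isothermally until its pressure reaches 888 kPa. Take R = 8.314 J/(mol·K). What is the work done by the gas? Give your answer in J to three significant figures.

W ≈ -7860 J

Isothermal process: W = nRT ln(V₂/V₁) = nRT ln(P₁/P₂).
W = (1.36)(8.314)(545) × ln(248/888)
  = 6162 × ln(0.2793) = 6162 × -1.276
W_by_gas = -7860 J.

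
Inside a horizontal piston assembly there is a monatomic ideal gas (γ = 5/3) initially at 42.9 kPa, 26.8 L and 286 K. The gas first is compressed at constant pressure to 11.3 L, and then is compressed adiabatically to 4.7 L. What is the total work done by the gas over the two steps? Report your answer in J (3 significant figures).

W_total ≈ -1240 J

Step 1 (isobaric): W = PΔV = (42.9 kPa)(11.3 − 26.8 L) = -664.9 J.
After step 1: P = 42.9 kPa, V = 11.3 L, T = 120.6 K.
Step 2 (adiabatic): W = (P₁V₁ − P₂V₂)/(γ−1) = (484.8 − 870)/0.667 = -577.9 J.
W_total = -664.9 − 577.9 = -1243 J.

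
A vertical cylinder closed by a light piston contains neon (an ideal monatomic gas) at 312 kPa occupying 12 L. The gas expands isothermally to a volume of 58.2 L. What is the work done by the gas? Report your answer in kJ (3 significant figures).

W ≈ 5.91 kJ

Isothermal: W = nRT ln(V₂/V₁) = P₁V₁ ln(V₂/V₁).
P₁V₁ = (312 kPa)(12 L) = 3744 J.
W = 3744 × ln(58.2/12) = 3744 × 1.579
W_by_gas = 5912 J.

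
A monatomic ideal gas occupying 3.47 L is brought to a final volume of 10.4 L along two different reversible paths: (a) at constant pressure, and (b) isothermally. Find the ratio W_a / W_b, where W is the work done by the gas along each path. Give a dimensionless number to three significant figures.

W_a / W_b ≈ 1.82

Path (a) isobaric: W = P₁(V₂ − V₁) → W_a/(P₁V₁) = 1.997.
Path (b) isothermal: W = P₁V₁ ln(V₂/V₁) → W_b/(P₁V₁) = 1.098.
W_a / W_b = 1.997 / 1.098 = 1.819.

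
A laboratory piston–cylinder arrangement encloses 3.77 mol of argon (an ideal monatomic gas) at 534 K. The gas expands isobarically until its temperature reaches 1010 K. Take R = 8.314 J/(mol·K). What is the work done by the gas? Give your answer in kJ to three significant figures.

Isobaric: W = P ΔV = nR ΔT.
W = (3.77)(8.314)(1010 − 534) = 14920 J.

W ≈ 14.9 kJ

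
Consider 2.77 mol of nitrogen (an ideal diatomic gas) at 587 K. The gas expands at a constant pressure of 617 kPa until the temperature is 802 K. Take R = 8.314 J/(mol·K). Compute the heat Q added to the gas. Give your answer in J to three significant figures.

Isobaric: W = nRΔT = (2.77)(8.314)(215) = 4951 J.
ΔU = nCᵥΔT with Cᵥ = 5R/2: ΔU = (2.77)(20.79)(215) = 12379 J.
Q = ΔU + W = 12379 + 4951 = 17330 J.

Q ≈ 17300 J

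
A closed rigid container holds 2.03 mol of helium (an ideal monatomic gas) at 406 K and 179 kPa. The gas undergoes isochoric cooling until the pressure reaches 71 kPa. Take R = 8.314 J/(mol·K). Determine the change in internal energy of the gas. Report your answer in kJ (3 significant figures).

ΔU ≈ -6.20 kJ

Constant volume ⇒ W = 0, so Q = ΔU = nCᵥΔT with Cᵥ = 3R/2 = 12.47 J/(mol·K).
At constant V, T₂/T₁ = P₂/P₁ ⇒ ΔT = T₁(P₂/P₁ − 1) = 406·(71/179 − 1) = -245 K.
ΔU = (2.03)(12.47)(-245) = -6201 J.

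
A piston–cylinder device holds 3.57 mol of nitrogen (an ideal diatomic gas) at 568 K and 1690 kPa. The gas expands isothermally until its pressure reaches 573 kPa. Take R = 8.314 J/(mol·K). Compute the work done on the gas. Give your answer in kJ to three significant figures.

W ≈ -18.2 kJ

Isothermal process: W = nRT ln(V₂/V₁) = nRT ln(P₁/P₂).
W = (3.57)(8.314)(568) × ln(1690/573)
  = 16859 × ln(2.949) = 16859 × 1.082
W_by_gas = 18234 J; work on gas = −W_by = -18234 J.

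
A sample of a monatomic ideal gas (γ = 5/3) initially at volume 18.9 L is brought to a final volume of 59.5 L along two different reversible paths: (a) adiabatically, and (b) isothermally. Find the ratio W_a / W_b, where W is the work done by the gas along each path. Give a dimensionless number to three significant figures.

Path (a) adiabatic: W = P₁V₁(1 − (V₁/V₂)^(γ−1))/(γ−1) → W_a/(P₁V₁) = 0.8017.
Path (b) isothermal: W = P₁V₁ ln(V₂/V₁) → W_b/(P₁V₁) = 1.147.
W_a / W_b = 0.8017 / 1.147 = 0.699.

W_a / W_b ≈ 0.699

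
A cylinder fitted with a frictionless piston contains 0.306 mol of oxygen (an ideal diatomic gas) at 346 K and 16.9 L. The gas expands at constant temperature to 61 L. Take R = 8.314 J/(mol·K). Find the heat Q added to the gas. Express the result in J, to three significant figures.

Isothermal ⇒ ΔU = 0, so Q = W = nRT ln(V₂/V₁).
Q = (0.306)(8.314)(346) ln(61/16.9) = 880.3 × 1.284 = 1130 J.

Q ≈ 1130 J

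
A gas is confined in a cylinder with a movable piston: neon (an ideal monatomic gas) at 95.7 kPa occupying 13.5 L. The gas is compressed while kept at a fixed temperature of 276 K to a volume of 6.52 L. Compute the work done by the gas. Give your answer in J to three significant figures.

W ≈ -940 J

Isothermal: W = nRT ln(V₂/V₁) = P₁V₁ ln(V₂/V₁).
P₁V₁ = (95.7 kPa)(13.5 L) = 1292 J.
W = 1292 × ln(6.52/13.5) = 1292 × -0.7278
W_by_gas = -940.3 J.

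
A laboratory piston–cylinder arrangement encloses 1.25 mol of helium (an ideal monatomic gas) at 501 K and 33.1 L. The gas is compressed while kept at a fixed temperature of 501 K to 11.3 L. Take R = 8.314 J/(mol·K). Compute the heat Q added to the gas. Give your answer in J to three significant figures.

Q ≈ -5600 J

Isothermal ⇒ ΔU = 0, so Q = W = nRT ln(V₂/V₁).
Q = (1.25)(8.314)(501) ln(11.3/33.1) = 5207 × -1.075 = -5596 J.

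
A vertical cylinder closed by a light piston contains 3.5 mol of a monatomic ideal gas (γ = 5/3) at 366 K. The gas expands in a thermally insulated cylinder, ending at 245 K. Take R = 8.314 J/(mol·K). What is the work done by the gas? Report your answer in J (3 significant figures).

W ≈ 5280 J

Adiabatic ⇒ Q = 0, so W_by = −ΔU = nCᵥ(T₁ − T₂).
Cᵥ = 3R/2 = 12.47 J/(mol·K).
W = (3.5)(12.47)(366 − 245) = 5281 J.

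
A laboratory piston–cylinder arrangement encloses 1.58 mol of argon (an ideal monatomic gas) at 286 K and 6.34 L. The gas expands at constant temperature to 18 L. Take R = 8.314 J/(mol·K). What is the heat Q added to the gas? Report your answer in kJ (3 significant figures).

Isothermal ⇒ ΔU = 0, so Q = W = nRT ln(V₂/V₁).
Q = (1.58)(8.314)(286) ln(18/6.34) = 3757 × 1.043 = 3920 J.

Q ≈ 3.92 kJ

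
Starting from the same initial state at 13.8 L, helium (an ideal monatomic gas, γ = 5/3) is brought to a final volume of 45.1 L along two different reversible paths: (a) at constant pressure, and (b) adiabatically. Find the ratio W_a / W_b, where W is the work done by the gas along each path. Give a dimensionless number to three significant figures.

Path (a) isobaric: W = P₁(V₂ − V₁) → W_a/(P₁V₁) = 2.268.
Path (b) adiabatic: W = P₁V₁(1 − (V₁/V₂)^(γ−1))/(γ−1) → W_b/(P₁V₁) = 0.8189.
W_a / W_b = 2.268 / 0.8189 = 2.77.

W_a / W_b ≈ 2.77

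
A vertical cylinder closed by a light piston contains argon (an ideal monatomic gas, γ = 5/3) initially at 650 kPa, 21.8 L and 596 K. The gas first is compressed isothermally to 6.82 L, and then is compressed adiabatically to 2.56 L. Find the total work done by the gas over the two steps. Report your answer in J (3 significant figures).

W_total ≈ -36100 J

Step 1 (isothermal): W = P₁V₁ ln(V₂/V₁) = (14170) ln(6.82/21.8) = -16466 J.
After step 1: P = 2078 kPa, V = 6.82 L, T = 596 K.
Step 2 (adiabatic): W = (P₁V₁ − P₂V₂)/(γ−1) = (14170 − 27231)/0.667 = -19592 J.
W_total = -16466 − 19592 = -36058 J.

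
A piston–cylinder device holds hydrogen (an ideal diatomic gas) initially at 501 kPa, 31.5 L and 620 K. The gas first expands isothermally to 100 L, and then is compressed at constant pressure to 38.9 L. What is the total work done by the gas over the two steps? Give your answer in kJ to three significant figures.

Step 1 (isothermal): W = P₁V₁ ln(V₂/V₁) = (15782) ln(100/31.5) = 18231 J.
After step 1: P = 157.8 kPa, V = 100 L, T = 620 K.
Step 2 (isobaric): W = PΔV = (157.8 kPa)(38.9 − 100 L) = -9642 J.
W_total = 18231 − 9642 = 8588 J.

W_total ≈ 8.59 kJ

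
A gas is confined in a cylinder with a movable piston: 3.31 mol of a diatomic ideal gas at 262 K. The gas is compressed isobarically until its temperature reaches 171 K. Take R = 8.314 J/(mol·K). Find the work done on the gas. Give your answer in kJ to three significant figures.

Isobaric: W = P ΔV = nR ΔT.
W = (3.31)(8.314)(171 − 262) = -2504 J.
Work on gas = −W_by = 2504 J.

W ≈ 2.50 kJ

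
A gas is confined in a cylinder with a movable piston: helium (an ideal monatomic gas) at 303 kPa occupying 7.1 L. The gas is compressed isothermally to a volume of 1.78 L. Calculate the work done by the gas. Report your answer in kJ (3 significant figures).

W ≈ -2.98 kJ

Isothermal: W = nRT ln(V₂/V₁) = P₁V₁ ln(V₂/V₁).
P₁V₁ = (303 kPa)(7.1 L) = 2151 J.
W = 2151 × ln(1.78/7.1) = 2151 × -1.383
W_by_gas = -2976 J.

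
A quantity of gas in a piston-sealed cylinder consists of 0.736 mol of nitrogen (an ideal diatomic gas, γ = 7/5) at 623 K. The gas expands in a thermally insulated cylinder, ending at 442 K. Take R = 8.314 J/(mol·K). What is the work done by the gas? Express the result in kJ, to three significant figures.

Adiabatic ⇒ Q = 0, so W_by = −ΔU = nCᵥ(T₁ − T₂).
Cᵥ = 5R/2 = 20.79 J/(mol·K).
W = (0.736)(20.79)(623 − 442) = 2769 J.

W ≈ 2.77 kJ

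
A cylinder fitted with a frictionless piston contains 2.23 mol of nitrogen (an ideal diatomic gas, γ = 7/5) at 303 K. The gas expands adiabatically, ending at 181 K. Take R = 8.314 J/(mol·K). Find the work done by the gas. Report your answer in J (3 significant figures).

W ≈ 5650 J

Adiabatic ⇒ Q = 0, so W_by = −ΔU = nCᵥ(T₁ − T₂).
Cᵥ = 5R/2 = 20.79 J/(mol·K).
W = (2.23)(20.79)(303 − 181) = 5655 J.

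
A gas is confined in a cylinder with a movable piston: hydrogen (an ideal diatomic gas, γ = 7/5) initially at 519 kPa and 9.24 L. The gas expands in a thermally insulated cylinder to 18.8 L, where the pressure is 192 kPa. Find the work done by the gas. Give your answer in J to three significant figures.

Adiabatic: W = (P₁V₁ − P₂V₂)/(γ − 1) with γ = 7/5.
P₁V₁ = 4796 J, P₂V₂ = 3610 J.
W = (4796 − 3610) / 0.4 = 2965 J.

W ≈ 2960 J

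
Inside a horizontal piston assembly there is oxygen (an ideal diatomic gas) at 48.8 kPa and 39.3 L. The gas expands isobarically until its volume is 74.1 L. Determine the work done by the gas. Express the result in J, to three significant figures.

W ≈ 1700 J

Isobaric: W = P ΔV.
W = (48.8 kPa)(74.1 − 39.3 L) = (48.8)(34.8) = 1698 J.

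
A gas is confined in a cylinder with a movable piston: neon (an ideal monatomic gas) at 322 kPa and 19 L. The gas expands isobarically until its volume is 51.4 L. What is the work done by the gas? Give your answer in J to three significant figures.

W ≈ 10400 J

Isobaric: W = P ΔV.
W = (322 kPa)(51.4 − 19 L) = (322)(32.4) = 10433 J.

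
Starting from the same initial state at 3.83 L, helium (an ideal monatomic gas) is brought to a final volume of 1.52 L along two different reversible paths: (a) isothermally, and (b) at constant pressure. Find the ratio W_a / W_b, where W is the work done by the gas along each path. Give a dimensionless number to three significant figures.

Path (a) isothermal: W = P₁V₁ ln(V₂/V₁) → W_a/(P₁V₁) = -0.9242.
Path (b) isobaric: W = P₁(V₂ − V₁) → W_b/(P₁V₁) = -0.6031.
W_a / W_b = -0.9242 / -0.6031 = 1.532.

W_a / W_b ≈ 1.53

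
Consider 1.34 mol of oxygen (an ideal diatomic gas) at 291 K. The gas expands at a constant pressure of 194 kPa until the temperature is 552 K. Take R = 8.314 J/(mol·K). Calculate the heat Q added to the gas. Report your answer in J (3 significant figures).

Q ≈ 10200 J

Isobaric: W = nRΔT = (1.34)(8.314)(261) = 2908 J.
ΔU = nCᵥΔT with Cᵥ = 5R/2: ΔU = (1.34)(20.79)(261) = 7269 J.
Q = ΔU + W = 7269 + 2908 = 10177 J.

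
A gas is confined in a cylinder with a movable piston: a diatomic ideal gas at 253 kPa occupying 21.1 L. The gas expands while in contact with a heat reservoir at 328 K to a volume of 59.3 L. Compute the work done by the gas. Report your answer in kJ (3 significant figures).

W ≈ 5.52 kJ

Isothermal: W = nRT ln(V₂/V₁) = P₁V₁ ln(V₂/V₁).
P₁V₁ = (253 kPa)(21.1 L) = 5338 J.
W = 5338 × ln(59.3/21.1) = 5338 × 1.033
W_by_gas = 5516 J.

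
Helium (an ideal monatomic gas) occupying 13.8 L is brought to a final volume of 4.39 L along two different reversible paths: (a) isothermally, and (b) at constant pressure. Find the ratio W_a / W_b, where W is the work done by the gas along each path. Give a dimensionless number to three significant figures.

Path (a) isothermal: W = P₁V₁ ln(V₂/V₁) → W_a/(P₁V₁) = -1.145.
Path (b) isobaric: W = P₁(V₂ − V₁) → W_b/(P₁V₁) = -0.6819.
W_a / W_b = -1.145 / -0.6819 = 1.68.

W_a / W_b ≈ 1.68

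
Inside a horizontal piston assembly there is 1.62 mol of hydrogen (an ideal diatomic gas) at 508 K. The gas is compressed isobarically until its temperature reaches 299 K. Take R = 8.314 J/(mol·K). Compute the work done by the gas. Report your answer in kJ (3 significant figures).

W ≈ -2.81 kJ

Isobaric: W = P ΔV = nR ΔT.
W = (1.62)(8.314)(299 − 508) = -2815 J.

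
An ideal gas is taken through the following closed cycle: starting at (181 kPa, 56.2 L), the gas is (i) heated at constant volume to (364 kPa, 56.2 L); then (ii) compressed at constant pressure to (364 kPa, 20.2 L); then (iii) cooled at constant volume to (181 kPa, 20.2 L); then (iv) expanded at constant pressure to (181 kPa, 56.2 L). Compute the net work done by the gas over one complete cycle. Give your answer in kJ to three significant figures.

Constant-volume legs do no work.
W(ii) = (364)(20.2 − 56.2) = -13104 J; W(iv) = (181)(56.2 − 20.2) = 6516 J.
W_net = -13104 + 6516 = -6588 J (the counter-clockwise enclosed area).

W_net ≈ -6.59 kJ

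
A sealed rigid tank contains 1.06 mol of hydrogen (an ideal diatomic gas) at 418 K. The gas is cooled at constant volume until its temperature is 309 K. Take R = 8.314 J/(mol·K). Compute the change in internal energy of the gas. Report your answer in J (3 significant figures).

ΔU ≈ -2400 J

Constant volume ⇒ W = 0, so Q = ΔU = nCᵥΔT with Cᵥ = 5R/2 = 20.79 J/(mol·K).
ΔU = (1.06)(20.79)(309 − 418) = -2401 J.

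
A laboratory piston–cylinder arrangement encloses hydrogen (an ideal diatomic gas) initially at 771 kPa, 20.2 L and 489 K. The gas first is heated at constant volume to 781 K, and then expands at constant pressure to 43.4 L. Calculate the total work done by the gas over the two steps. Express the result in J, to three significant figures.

Step 1 (isochoric): W = 0 (constant volume).
After step 1: P = 1231 kPa (V unchanged).
Step 2 (isobaric): W = PΔV = (1231 kPa)(43.4 − 20.2 L) = 28568 J.
W_total = 0 + 28568 = 28568 J.

W_total ≈ 28600 J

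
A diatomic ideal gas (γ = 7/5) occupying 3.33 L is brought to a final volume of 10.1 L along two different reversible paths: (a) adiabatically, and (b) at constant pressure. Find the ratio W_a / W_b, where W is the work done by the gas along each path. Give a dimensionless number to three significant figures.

W_a / W_b ≈ 0.441

Path (a) adiabatic: W = P₁V₁(1 − (V₁/V₂)^(γ−1))/(γ−1) → W_a/(P₁V₁) = 0.8961.
Path (b) isobaric: W = P₁(V₂ − V₁) → W_b/(P₁V₁) = 2.033.
W_a / W_b = 0.8961 / 2.033 = 0.4407.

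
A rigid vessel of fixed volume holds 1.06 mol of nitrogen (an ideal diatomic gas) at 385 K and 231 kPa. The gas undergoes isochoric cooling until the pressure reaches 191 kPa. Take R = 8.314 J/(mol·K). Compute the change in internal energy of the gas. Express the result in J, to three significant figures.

ΔU ≈ -1470 J

Constant volume ⇒ W = 0, so Q = ΔU = nCᵥΔT with Cᵥ = 5R/2 = 20.79 J/(mol·K).
At constant V, T₂/T₁ = P₂/P₁ ⇒ ΔT = T₁(P₂/P₁ − 1) = 385·(191/231 − 1) = -66.67 K.
ΔU = (1.06)(20.79)(-66.67) = -1469 J.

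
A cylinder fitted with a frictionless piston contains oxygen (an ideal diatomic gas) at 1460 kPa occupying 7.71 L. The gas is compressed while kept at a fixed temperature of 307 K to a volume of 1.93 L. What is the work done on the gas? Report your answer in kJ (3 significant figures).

Isothermal: W = nRT ln(V₂/V₁) = P₁V₁ ln(V₂/V₁).
P₁V₁ = (1460 kPa)(7.71 L) = 11257 J.
W = 11257 × ln(1.93/7.71) = 11257 × -1.385
W_by_gas = -15590 J; work on gas = −W_by = 15590 J.

W ≈ 15.6 kJ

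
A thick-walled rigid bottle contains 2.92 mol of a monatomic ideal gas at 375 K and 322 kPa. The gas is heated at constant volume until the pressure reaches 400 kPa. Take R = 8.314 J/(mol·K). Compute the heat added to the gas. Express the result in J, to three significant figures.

Q ≈ 3310 J

Constant volume ⇒ W = 0, so Q = ΔU = nCᵥΔT with Cᵥ = 3R/2 = 12.47 J/(mol·K).
At constant V, T₂/T₁ = P₂/P₁ ⇒ ΔT = T₁(P₂/P₁ − 1) = 375·(400/322 − 1) = 90.84 K.
ΔU = (2.92)(12.47)(90.84) = 3308 J.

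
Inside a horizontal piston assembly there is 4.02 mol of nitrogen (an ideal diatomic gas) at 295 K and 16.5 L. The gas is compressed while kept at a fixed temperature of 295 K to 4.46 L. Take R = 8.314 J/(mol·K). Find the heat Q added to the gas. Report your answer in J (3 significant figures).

Isothermal ⇒ ΔU = 0, so Q = W = nRT ln(V₂/V₁).
Q = (4.02)(8.314)(295) ln(4.46/16.5) = 9860 × -1.308 = -12898 J.

Q ≈ -12900 J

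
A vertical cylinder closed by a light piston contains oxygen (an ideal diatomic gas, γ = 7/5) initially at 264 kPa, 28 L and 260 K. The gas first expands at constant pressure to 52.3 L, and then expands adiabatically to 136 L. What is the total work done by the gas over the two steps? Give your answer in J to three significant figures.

Step 1 (isobaric): W = PΔV = (264 kPa)(52.3 − 28 L) = 6415 J.
After step 1: P = 264 kPa, V = 52.3 L, T = 485.6 K.
Step 2 (adiabatic): W = (P₁V₁ − P₂V₂)/(γ−1) = (13807 − 9421)/0.4 = 10966 J.
W_total = 6415 + 10966 = 17381 J.

W_total ≈ 17400 J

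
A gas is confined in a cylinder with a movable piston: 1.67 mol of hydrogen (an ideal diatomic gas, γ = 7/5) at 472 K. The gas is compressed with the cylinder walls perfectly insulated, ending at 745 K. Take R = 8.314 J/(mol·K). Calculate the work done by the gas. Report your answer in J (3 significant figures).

Adiabatic ⇒ Q = 0, so W_by = −ΔU = nCᵥ(T₁ − T₂).
Cᵥ = 5R/2 = 20.79 J/(mol·K).
W = (1.67)(20.79)(472 − 745) = -9476 J.

W ≈ -9480 J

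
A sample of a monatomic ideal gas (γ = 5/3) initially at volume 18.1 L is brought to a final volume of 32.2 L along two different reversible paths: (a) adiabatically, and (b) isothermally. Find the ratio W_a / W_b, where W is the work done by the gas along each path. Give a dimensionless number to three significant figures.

Path (a) adiabatic: W = P₁V₁(1 − (V₁/V₂)^(γ−1))/(γ−1) → W_a/(P₁V₁) = 0.4783.
Path (b) isothermal: W = P₁V₁ ln(V₂/V₁) → W_b/(P₁V₁) = 0.5761.
W_a / W_b = 0.4783 / 0.5761 = 0.8304.

W_a / W_b ≈ 0.830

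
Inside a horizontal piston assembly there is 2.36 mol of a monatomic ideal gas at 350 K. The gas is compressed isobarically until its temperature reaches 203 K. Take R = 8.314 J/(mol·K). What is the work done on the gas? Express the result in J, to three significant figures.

W ≈ 2880 J

Isobaric: W = P ΔV = nR ΔT.
W = (2.36)(8.314)(203 − 350) = -2884 J.
Work on gas = −W_by = 2884 J.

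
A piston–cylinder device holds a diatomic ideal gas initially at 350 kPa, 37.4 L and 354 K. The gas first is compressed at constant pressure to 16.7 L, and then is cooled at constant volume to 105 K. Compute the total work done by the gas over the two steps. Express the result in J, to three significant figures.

Step 1 (isobaric): W = PΔV = (350 kPa)(16.7 − 37.4 L) = -7245 J.
Step 2 (isochoric): W = 0 (constant volume).
W_total = -7245 + 0 = -7245 J.

W_total ≈ -7240 J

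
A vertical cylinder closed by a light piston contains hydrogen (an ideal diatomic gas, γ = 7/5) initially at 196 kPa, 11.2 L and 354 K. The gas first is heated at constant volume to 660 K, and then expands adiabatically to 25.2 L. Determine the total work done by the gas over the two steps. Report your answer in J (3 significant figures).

W_total ≈ 2830 J

Step 1 (isochoric): W = 0 (constant volume).
After step 1: P = 365.4 kPa (V unchanged).
Step 2 (adiabatic): W = (P₁V₁ − P₂V₂)/(γ−1) = (4093 − 2959)/0.4 = 2834 J.
W_total = 0 + 2834 = 2834 J.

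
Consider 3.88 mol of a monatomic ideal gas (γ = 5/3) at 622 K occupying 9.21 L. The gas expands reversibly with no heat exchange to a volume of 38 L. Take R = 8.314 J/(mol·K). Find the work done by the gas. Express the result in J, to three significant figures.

Adiabatic: TV^(γ−1) = const with γ = 5/3.
T₂ = T₁ (V₁/V₂)^(γ−1) = 622 × (9.21/38)^0.667 = 622 × 0.3887 = 241.8 K.
W_by = nCᵥ(T₁ − T₂) = (3.88)(12.47)(622 − 241.8) = 18397 J.

W ≈ 18400 J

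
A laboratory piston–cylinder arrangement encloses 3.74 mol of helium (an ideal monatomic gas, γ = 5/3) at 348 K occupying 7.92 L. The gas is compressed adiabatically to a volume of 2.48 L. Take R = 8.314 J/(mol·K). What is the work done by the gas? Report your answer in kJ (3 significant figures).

W ≈ -19.0 kJ

Adiabatic: TV^(γ−1) = const with γ = 5/3.
T₂ = T₁ (V₁/V₂)^(γ−1) = 348 × (7.92/2.48)^0.667 = 348 × 2.169 = 754.7 K.
W_by = nCᵥ(T₁ − T₂) = (3.74)(12.47)(348 − 754.7) = -18968 J.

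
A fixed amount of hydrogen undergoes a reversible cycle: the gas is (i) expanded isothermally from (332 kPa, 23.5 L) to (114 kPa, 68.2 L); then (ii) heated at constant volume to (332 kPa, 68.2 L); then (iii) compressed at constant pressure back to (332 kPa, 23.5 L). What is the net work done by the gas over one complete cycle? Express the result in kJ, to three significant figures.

Leg (i): W = PᵢVᵢ ln(V_f/Vᵢ) = (7802) ln(68.2/23.5) = 8313 J.
Leg (ii): W = 0.
Leg (iii): W = PΔV = (332)(23.5 − 68.2) = -14840 J.
W_net = 8313 − 14840 = -6528 J.

W_net ≈ -6.53 kJ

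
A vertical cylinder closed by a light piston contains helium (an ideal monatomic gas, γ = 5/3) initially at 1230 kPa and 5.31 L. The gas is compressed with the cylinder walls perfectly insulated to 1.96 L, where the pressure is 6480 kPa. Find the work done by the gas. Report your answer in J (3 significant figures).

Adiabatic: W = (P₁V₁ − P₂V₂)/(γ − 1) with γ = 5/3.
P₁V₁ = 6531 J, P₂V₂ = 12701 J.
W = (6531 − 12701) / 0.6667 = -9254 J.

W ≈ -9250 J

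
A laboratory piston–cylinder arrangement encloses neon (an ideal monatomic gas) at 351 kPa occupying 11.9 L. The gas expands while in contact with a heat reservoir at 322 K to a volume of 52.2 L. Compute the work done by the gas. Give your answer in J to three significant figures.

W ≈ 6180 J

Isothermal: W = nRT ln(V₂/V₁) = P₁V₁ ln(V₂/V₁).
P₁V₁ = (351 kPa)(11.9 L) = 4177 J.
W = 4177 × ln(52.2/11.9) = 4177 × 1.479
W_by_gas = 6176 J.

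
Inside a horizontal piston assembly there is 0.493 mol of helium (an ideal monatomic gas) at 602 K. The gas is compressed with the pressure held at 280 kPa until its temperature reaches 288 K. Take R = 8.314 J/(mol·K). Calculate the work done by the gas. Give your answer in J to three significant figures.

Isobaric: W = P ΔV = nR ΔT.
W = (0.493)(8.314)(288 − 602) = -1287 J.

W ≈ -1290 J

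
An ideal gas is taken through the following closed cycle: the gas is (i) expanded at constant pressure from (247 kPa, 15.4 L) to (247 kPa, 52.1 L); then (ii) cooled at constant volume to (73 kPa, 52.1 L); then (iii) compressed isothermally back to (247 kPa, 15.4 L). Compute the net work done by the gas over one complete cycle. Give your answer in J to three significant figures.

W_net ≈ 4430 J

Leg (i): W = PΔV = (247)(52.1 − 15.4) = 9065 J.
Leg (ii): W = 0.
Leg (iii): W = PᵢVᵢ ln(V_f/Vᵢ) = (3803) ln(15.4/52.1) = -4635 J.
W_net = 9065 − 4635 = 4429 J.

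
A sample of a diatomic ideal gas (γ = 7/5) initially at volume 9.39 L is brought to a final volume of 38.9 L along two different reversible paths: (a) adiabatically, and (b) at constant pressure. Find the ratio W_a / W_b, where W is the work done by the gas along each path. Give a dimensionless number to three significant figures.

Path (a) adiabatic: W = P₁V₁(1 − (V₁/V₂)^(γ−1))/(γ−1) → W_a/(P₁V₁) = 1.084.
Path (b) isobaric: W = P₁(V₂ − V₁) → W_b/(P₁V₁) = 3.143.
W_a / W_b = 1.084 / 3.143 = 0.345.

W_a / W_b ≈ 0.345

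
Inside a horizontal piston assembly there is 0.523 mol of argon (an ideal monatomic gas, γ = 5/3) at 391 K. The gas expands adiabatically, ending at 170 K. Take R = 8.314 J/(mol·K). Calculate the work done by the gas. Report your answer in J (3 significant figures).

Adiabatic ⇒ Q = 0, so W_by = −ΔU = nCᵥ(T₁ − T₂).
Cᵥ = 3R/2 = 12.47 J/(mol·K).
W = (0.523)(12.47)(391 − 170) = 1441 J.

W ≈ 1440 J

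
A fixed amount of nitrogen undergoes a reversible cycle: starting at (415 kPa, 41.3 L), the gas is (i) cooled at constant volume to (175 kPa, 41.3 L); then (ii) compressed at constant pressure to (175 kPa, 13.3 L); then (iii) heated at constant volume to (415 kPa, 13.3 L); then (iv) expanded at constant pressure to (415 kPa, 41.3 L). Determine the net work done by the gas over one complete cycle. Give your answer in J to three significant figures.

Constant-volume legs do no work.
W(ii) = (175)(13.3 − 41.3) = -4900 J; W(iv) = (415)(41.3 − 13.3) = 11620 J.
W_net = -4900 + 11620 = 6720 J (the clockwise enclosed area).

W_net ≈ 6720 J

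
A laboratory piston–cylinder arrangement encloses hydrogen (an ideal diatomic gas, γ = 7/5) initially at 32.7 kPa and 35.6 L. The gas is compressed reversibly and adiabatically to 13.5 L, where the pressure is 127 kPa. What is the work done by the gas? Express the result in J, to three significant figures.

Adiabatic: W = (P₁V₁ − P₂V₂)/(γ − 1) with γ = 7/5.
P₁V₁ = 1164 J, P₂V₂ = 1714 J.
W = (1164 − 1714) / 0.4 = -1376 J.

W ≈ -1380 J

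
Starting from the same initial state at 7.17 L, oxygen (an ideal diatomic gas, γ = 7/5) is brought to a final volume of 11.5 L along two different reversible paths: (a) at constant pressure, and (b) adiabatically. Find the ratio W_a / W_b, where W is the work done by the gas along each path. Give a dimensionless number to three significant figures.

W_a / W_b ≈ 1.40

Path (a) isobaric: W = P₁(V₂ − V₁) → W_a/(P₁V₁) = 0.6039.
Path (b) adiabatic: W = P₁V₁(1 − (V₁/V₂)^(γ−1))/(γ−1) → W_b/(P₁V₁) = 0.4305.
W_a / W_b = 0.6039 / 0.4305 = 1.403.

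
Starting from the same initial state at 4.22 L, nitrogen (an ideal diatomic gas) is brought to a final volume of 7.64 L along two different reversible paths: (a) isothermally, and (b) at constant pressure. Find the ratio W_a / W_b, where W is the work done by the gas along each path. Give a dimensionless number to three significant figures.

Path (a) isothermal: W = P₁V₁ ln(V₂/V₁) → W_a/(P₁V₁) = 0.5936.
Path (b) isobaric: W = P₁(V₂ − V₁) → W_b/(P₁V₁) = 0.8104.
W_a / W_b = 0.5936 / 0.8104 = 0.7324.

W_a / W_b ≈ 0.732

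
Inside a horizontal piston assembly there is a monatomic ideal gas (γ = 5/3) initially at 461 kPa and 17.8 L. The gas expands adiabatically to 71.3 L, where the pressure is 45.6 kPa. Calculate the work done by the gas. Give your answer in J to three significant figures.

Adiabatic: W = (P₁V₁ − P₂V₂)/(γ − 1) with γ = 5/3.
P₁V₁ = 8206 J, P₂V₂ = 3251 J.
W = (8206 − 3251) / 0.6667 = 7432 J.

W ≈ 7430 J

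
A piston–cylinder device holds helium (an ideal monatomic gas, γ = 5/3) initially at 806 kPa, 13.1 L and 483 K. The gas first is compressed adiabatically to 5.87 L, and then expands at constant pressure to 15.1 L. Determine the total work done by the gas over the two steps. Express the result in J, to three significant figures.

Step 1 (adiabatic): W = (P₁V₁ − P₂V₂)/(γ−1) = (10559 − 18031)/0.667 = -11209 J.
After step 1: P = 3072 kPa, V = 5.87 L, T = 824.8 K.
Step 2 (isobaric): W = PΔV = (3072 kPa)(15.1 − 5.87 L) = 28353 J.
W_total = -11209 + 28353 = 17143 J.

W_total ≈ 17100 J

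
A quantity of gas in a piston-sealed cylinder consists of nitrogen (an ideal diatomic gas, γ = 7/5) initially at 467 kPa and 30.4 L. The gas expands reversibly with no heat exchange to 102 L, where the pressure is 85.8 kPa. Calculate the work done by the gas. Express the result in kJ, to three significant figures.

Adiabatic: W = (P₁V₁ − P₂V₂)/(γ − 1) with γ = 7/5.
P₁V₁ = 14197 J, P₂V₂ = 8752 J.
W = (14197 − 8752) / 0.4 = 13613 J.

W ≈ 13.6 kJ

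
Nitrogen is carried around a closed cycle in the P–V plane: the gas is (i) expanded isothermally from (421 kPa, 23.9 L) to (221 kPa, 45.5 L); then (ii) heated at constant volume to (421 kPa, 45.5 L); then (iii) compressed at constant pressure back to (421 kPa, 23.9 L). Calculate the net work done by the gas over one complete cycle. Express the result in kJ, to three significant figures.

W_net ≈ -2.62 kJ

Leg (i): W = PᵢVᵢ ln(V_f/Vᵢ) = (10062) ln(45.5/23.9) = 6478 J.
Leg (ii): W = 0.
Leg (iii): W = PΔV = (421)(23.9 − 45.5) = -9094 J.
W_net = 6478 − 9094 = -2615 J.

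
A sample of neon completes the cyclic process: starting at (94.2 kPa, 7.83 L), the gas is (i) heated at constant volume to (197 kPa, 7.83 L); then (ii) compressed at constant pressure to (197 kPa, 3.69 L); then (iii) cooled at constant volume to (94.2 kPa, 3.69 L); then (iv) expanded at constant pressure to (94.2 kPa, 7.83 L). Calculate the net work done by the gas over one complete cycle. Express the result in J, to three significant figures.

Constant-volume legs do no work.
W(ii) = (197)(3.69 − 7.83) = -815.6 J; W(iv) = (94.2)(7.83 − 3.69) = 390 J.
W_net = -815.6 + 390 = -425.6 J (the counter-clockwise enclosed area).

W_net ≈ -426 J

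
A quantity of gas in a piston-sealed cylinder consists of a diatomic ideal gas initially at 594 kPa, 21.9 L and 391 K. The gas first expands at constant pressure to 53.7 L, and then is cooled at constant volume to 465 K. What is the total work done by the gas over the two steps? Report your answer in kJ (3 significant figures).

Step 1 (isobaric): W = PΔV = (594 kPa)(53.7 − 21.9 L) = 18889 J.
Step 2 (isochoric): W = 0 (constant volume).
W_total = 18889 + 0 = 18889 J.

W_total ≈ 18.9 kJ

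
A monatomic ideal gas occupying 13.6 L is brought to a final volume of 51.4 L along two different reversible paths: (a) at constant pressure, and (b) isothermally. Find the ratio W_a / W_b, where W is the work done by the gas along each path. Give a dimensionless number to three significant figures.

Path (a) isobaric: W = P₁(V₂ − V₁) → W_a/(P₁V₁) = 2.779.
Path (b) isothermal: W = P₁V₁ ln(V₂/V₁) → W_b/(P₁V₁) = 1.33.
W_a / W_b = 2.779 / 1.33 = 2.09.

W_a / W_b ≈ 2.09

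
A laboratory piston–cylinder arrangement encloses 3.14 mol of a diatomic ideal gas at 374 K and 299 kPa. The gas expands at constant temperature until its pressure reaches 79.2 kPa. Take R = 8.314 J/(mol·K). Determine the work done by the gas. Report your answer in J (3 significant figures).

W ≈ 13000 J

Isothermal process: W = nRT ln(V₂/V₁) = nRT ln(P₁/P₂).
W = (3.14)(8.314)(374) × ln(299/79.2)
  = 9764 × ln(3.775) = 9764 × 1.328
W_by_gas = 12971 J.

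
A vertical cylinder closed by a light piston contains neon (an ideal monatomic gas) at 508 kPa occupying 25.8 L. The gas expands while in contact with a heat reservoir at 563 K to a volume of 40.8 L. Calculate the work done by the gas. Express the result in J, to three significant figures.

Isothermal: W = nRT ln(V₂/V₁) = P₁V₁ ln(V₂/V₁).
P₁V₁ = (508 kPa)(25.8 L) = 13106 J.
W = 13106 × ln(40.8/25.8) = 13106 × 0.4583
W_by_gas = 6007 J.

W ≈ 6010 J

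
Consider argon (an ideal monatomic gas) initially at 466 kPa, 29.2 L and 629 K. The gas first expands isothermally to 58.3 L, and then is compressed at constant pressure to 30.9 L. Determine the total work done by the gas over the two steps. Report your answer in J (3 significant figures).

W_total ≈ 3010 J

Step 1 (isothermal): W = P₁V₁ ln(V₂/V₁) = (13607) ln(58.3/29.2) = 9408 J.
After step 1: P = 233.4 kPa, V = 58.3 L, T = 629 K.
Step 2 (isobaric): W = PΔV = (233.4 kPa)(30.9 − 58.3 L) = -6395 J.
W_total = 9408 − 6395 = 3013 J.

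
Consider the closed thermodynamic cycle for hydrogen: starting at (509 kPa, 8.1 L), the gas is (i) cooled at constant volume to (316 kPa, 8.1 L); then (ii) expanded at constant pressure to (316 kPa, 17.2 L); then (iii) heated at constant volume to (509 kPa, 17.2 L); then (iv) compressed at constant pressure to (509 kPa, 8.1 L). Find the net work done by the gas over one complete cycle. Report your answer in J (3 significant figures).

W_net ≈ -1760 J

Constant-volume legs do no work.
W(ii) = (316)(17.2 − 8.1) = 2876 J; W(iv) = (509)(8.1 − 17.2) = -4632 J.
W_net = 2876 − 4632 = -1756 J (the counter-clockwise enclosed area).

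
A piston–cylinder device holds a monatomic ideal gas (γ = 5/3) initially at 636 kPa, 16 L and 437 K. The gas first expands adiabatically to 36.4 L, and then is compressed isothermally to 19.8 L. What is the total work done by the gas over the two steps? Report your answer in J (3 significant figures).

Step 1 (adiabatic): W = (P₁V₁ − P₂V₂)/(γ−1) = (10176 − 5883)/0.667 = 6440 J.
After step 1: P = 161.6 kPa, V = 36.4 L, T = 252.6 K.
Step 2 (isothermal): W = P₁V₁ ln(V₂/V₁) = (5883) ln(19.8/36.4) = -3582 J.
W_total = 6440 − 3582 = 2858 J.

W_total ≈ 2860 J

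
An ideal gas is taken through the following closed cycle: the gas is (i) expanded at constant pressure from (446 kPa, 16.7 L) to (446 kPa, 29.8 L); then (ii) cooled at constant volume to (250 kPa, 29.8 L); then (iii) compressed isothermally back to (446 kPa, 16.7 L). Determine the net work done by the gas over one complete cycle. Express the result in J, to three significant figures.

Leg (i): W = PΔV = (446)(29.8 − 16.7) = 5843 J.
Leg (ii): W = 0.
Leg (iii): W = PᵢVᵢ ln(V_f/Vᵢ) = (7450) ln(16.7/29.8) = -4314 J.
W_net = 5843 − 4314 = 1528 J.

W_net ≈ 1530 J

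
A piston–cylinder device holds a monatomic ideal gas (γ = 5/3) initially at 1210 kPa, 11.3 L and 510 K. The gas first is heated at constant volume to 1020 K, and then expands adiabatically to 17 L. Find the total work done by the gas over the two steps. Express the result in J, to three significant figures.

W_total ≈ 9780 J

Step 1 (isochoric): W = 0 (constant volume).
After step 1: P = 2420 kPa (V unchanged).
Step 2 (adiabatic): W = (P₁V₁ − P₂V₂)/(γ−1) = (27346 − 20828)/0.667 = 9777 J.
W_total = 0 + 9777 = 9777 J.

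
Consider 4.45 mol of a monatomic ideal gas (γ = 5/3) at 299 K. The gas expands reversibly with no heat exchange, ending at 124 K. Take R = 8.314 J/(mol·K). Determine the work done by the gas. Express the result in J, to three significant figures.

Adiabatic ⇒ Q = 0, so W_by = −ΔU = nCᵥ(T₁ − T₂).
Cᵥ = 3R/2 = 12.47 J/(mol·K).
W = (4.45)(12.47)(299 − 124) = 9712 J.

W ≈ 9710 J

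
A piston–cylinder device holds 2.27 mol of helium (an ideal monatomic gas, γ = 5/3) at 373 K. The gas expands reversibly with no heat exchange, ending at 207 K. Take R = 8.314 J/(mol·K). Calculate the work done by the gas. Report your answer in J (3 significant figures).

W ≈ 4700 J

Adiabatic ⇒ Q = 0, so W_by = −ΔU = nCᵥ(T₁ − T₂).
Cᵥ = 3R/2 = 12.47 J/(mol·K).
W = (2.27)(12.47)(373 − 207) = 4699 J.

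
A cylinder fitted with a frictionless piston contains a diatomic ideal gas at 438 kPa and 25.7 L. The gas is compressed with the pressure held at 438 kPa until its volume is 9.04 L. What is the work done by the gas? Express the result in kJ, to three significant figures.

W ≈ -7.30 kJ

Isobaric: W = P ΔV.
W = (438 kPa)(9.04 − 25.7 L) = (438)(-16.66) = -7297 J.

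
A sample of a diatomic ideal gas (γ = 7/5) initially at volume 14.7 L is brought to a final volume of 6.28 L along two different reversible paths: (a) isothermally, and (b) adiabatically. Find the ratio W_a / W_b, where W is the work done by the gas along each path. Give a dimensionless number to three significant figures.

W_a / W_b ≈ 0.840

Path (a) isothermal: W = P₁V₁ ln(V₂/V₁) → W_a/(P₁V₁) = -0.8505.
Path (b) adiabatic: W = P₁V₁(1 − (V₁/V₂)^(γ−1))/(γ−1) → W_b/(P₁V₁) = -1.013.
W_a / W_b = -0.8505 / -1.013 = 0.8395.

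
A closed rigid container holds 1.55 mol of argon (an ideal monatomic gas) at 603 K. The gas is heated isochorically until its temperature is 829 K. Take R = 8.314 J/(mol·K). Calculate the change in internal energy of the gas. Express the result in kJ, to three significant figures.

ΔU ≈ 4.37 kJ

Constant volume ⇒ W = 0, so Q = ΔU = nCᵥΔT with Cᵥ = 3R/2 = 12.47 J/(mol·K).
ΔU = (1.55)(12.47)(829 − 603) = 4369 J.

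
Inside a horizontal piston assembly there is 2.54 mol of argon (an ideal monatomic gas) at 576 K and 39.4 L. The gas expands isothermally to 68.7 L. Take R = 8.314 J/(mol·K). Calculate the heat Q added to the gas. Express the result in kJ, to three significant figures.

Isothermal ⇒ ΔU = 0, so Q = W = nRT ln(V₂/V₁).
Q = (2.54)(8.314)(576) ln(68.7/39.4) = 12164 × 0.556 = 6763 J.

Q ≈ 6.76 kJ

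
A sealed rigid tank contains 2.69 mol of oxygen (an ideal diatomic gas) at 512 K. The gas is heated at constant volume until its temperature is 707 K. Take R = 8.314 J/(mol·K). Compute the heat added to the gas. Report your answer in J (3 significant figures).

Q ≈ 10900 J

Constant volume ⇒ W = 0, so Q = ΔU = nCᵥΔT with Cᵥ = 5R/2 = 20.79 J/(mol·K).
ΔU = (2.69)(20.79)(707 − 512) = 10903 J.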